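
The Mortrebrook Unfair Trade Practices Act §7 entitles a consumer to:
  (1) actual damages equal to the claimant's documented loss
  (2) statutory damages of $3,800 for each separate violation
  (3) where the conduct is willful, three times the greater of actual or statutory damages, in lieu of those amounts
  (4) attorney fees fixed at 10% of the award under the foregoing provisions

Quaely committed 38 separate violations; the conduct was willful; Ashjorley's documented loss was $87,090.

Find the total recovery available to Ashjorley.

Statutory damages: 38 × $3,800 = $144,400
Greater of actual damages ($87,090) or statutory damages ($144,400): $144,400
Trebled: 3 × $144,400 = $433,200
Attorney fees: 10% of $433,200 = $43,320
Total recovery: $433,200 + $43,320 = $476,520

$476,520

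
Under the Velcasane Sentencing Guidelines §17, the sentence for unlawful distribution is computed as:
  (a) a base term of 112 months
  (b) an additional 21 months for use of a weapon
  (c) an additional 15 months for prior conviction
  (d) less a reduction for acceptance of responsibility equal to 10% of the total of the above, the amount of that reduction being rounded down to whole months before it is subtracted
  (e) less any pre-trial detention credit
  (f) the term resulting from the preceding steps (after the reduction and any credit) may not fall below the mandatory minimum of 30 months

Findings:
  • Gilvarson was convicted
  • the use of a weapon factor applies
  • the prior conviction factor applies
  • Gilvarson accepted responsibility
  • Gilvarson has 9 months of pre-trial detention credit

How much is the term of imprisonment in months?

Use of a weapon enhancement: +21 months
Prior conviction enhancement: +15 months
Adjusted term: 112 months + 21 months + 15 months = 148 months
Acceptance of responsibility reduction: 10% of 148 months = 14 months (rounded down)
After reduction: 148 − 14 = 134 months
Less pre-trial detention credit: 134 months − 9 months = 125 months
Minimum 30 months: 125 months meets the minimum, no increase.

125 months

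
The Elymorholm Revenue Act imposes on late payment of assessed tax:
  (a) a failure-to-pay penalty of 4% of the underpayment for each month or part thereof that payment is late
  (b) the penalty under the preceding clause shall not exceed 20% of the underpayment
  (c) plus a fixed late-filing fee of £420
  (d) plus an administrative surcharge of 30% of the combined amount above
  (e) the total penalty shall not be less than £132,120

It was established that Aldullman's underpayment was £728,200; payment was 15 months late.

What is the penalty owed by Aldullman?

£189,878

Accrued rate: 4% × 15 = 60%, capped at 20% → 20%
Failure-to-pay penalty: 20% of £728,200 = £145,640
Penalty before surcharge: £145,640 + £420 = £146,060
Administrative surcharge: 30% of £146,060 = £43,818
Total penalty: £146,060 + £43,818 = £189,878
Minimum £132,120: £189,878 meets the minimum, no increase.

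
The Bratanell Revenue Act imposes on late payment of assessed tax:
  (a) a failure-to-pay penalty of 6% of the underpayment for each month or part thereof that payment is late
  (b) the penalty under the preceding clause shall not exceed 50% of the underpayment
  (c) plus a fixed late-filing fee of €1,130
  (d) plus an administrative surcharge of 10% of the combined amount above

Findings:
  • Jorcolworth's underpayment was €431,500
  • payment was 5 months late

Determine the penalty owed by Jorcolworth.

€143,638

Accrued rate: 6% × 5 = 30%, capped at 50% → 30%
Failure-to-pay penalty: 30% of €431,500 = €129,450
Penalty before surcharge: €129,450 + €1,130 = €130,580
Administrative surcharge: 10% of €130,580 = €13,058
Total penalty: €130,580 + €13,058 = €143,638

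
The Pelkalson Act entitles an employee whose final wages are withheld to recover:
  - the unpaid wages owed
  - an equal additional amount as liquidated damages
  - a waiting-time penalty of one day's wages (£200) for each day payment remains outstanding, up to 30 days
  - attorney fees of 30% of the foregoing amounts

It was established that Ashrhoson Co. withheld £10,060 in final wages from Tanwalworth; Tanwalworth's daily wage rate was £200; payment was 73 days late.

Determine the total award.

£33,956

Liquidated damages (equal amount): £10,060
Penalty days: min(73, 30) = 30
Waiting-time penalty: 30 × £200 = £6,000
Subtotal: £10,060 + £10,060 + £6,000 = £26,120
Attorney fees: 30% of £26,120 = £7,836
Total award: £26,120 + £7,836 = £33,956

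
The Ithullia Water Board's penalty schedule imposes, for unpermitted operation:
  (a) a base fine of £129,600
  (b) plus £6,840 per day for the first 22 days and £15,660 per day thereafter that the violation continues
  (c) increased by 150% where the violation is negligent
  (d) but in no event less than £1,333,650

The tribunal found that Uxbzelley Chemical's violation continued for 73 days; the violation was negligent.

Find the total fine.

£2,696,850

First 22 days: 22 × £6,840 = £150,480
Remaining days: (73 − 22) × £15,660 = £798,660
Per-day component: £150,480 + £798,660 = £949,140
Base plus per-day: £129,600 + £949,140 = £1,078,740
Enhancement: 150% of £1,078,740 = £1,618,110
Enhanced fine: £1,078,740 + £1,618,110 = £2,696,850
Minimum £1,333,650: £2,696,850 meets the minimum, no increase.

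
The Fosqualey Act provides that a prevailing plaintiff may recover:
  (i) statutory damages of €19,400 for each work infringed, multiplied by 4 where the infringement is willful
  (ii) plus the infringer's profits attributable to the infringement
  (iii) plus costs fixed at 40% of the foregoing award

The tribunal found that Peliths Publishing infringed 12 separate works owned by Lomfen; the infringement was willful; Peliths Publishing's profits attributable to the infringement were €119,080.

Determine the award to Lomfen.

€1,470,392

Statutory damages: 12 × €19,400 = €232,800
Multiplied by 4: 4 × €232,800 = €931,200
Combined award: €931,200 + €119,080 = €1,050,280
Costs: 40% of €1,050,280 = €420,112
Award plus costs: €1,050,280 + €420,112 = €1,470,392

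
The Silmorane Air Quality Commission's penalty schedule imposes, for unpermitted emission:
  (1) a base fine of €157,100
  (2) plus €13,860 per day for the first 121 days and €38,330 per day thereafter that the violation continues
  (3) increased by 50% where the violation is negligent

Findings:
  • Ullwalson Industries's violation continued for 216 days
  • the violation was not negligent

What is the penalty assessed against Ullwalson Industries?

First 121 days: 121 × €13,860 = €1,677,060
Remaining days: (216 − 121) × €38,330 = €3,641,350
Per-day component: €1,677,060 + €3,641,350 = €5,318,410
Base plus per-day: €157,100 + €5,318,410 = €5,475,510
The violation was not negligent: no 50% increase.

Civil penalty: €5,475,510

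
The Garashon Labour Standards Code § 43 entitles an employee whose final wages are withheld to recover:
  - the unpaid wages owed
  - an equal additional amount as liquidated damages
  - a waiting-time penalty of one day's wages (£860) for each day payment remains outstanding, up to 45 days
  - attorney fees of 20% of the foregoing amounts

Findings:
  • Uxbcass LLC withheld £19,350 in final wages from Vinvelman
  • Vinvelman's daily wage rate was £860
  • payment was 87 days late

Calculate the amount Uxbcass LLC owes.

£92,880

Liquidated damages (equal amount): £19,350
Penalty days: min(87, 45) = 45
Waiting-time penalty: 45 × £860 = £38,700
Subtotal: £19,350 + £19,350 + £38,700 = £77,400
Attorney fees: 20% of £77,400 = £15,480
Total award: £77,400 + £15,480 = £92,880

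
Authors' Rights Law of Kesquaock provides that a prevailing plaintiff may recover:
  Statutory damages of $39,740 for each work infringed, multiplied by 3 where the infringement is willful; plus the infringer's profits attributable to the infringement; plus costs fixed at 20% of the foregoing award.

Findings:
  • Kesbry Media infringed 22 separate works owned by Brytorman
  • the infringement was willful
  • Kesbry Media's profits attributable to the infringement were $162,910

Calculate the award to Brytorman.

$3,342,900

Statutory damages: 22 × $39,740 = $874,280
Trebled: 3 × $874,280 = $2,622,840
Combined award: $2,622,840 + $162,910 = $2,785,750
Costs: 20% of $2,785,750 = $557,150
Award plus costs: $2,785,750 + $557,150 = $3,342,900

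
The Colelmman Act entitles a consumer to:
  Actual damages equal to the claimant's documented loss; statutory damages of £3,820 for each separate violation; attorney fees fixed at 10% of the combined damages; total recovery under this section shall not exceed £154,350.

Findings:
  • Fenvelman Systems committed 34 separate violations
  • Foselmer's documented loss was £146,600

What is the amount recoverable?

Statutory damages: 34 × £3,820 = £129,880
Combined damages: £146,600 + £129,880 = £276,480
Attorney fees: 10% of £276,480 = £27,648
Total before cap: £276,480 + £27,648 = £304,128
Cap at £154,350: £304,128 exceeds the cap → £154,350

£154,350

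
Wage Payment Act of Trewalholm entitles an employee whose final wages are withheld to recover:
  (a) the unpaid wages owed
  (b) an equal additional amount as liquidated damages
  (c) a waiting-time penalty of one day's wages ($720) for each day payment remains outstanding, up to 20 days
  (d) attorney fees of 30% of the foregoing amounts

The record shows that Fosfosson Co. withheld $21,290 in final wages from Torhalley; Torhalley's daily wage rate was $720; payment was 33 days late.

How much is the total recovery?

$74,074

Liquidated damages (equal amount): $21,290
Penalty days: min(33, 20) = 20
Waiting-time penalty: 20 × $720 = $14,400
Subtotal: $21,290 + $21,290 + $14,400 = $56,980
Attorney fees: 30% of $56,980 = $17,094
Total award: $56,980 + $17,094 = $74,074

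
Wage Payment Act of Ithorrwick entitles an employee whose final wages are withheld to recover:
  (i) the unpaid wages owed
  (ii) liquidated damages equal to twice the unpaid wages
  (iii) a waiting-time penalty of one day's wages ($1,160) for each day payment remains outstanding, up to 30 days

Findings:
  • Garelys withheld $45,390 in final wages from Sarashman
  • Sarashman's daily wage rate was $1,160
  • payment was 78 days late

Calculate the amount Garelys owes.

Doubled: 2 × $45,390 = $90,780
Penalty days: min(78, 30) = 30
Waiting-time penalty: 30 × $1,160 = $34,800
Total award: $45,390 + $90,780 + $34,800 = $170,970

$170,970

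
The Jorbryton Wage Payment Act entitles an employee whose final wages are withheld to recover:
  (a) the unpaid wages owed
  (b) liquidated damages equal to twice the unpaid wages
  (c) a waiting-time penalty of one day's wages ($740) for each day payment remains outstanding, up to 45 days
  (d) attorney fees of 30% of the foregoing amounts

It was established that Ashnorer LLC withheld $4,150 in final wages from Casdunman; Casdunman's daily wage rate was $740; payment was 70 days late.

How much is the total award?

Doubled: 2 × $4,150 = $8,300
Penalty days: min(70, 45) = 45
Waiting-time penalty: 45 × $740 = $33,300
Subtotal: $4,150 + $8,300 + $33,300 = $45,750
Attorney fees: 30% of $45,750 = $13,725
Total award: $45,750 + $13,725 = $59,475

$59,475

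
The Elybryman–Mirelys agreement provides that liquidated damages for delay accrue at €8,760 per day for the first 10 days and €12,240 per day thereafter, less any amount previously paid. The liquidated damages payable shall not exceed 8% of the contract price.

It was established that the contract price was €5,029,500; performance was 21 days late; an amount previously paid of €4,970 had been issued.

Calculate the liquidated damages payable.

€217,270

First 10 days: 10 × €8,760 = €87,600
Remaining days: (21 − 10) × €12,240 = €134,640
Accrued per-day damages: €87,600 + €134,640 = €222,240
Less amount previously paid: €222,240 − €4,970 = €217,270
Cap: 8% of €5,029,500 = €402,360
Cap at €402,360: €217,270 is within the cap, no reduction.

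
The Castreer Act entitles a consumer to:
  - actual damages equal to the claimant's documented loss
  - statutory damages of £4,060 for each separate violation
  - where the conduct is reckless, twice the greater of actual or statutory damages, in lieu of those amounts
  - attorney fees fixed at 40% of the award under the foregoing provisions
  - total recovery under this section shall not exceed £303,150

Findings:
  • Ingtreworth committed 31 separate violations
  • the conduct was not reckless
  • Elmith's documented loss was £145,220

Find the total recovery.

Statutory damages: 31 × £4,060 = £125,860
Conduct not reckless: the in-lieu enhancement does not apply.
Actual plus statutory damages: £145,220 + £125,860 = £271,080
Attorney fees: 40% of £271,080 = £108,432
Total before cap: £271,080 + £108,432 = £379,512
Cap at £303,150: £379,512 exceeds the cap → £303,150

£303,150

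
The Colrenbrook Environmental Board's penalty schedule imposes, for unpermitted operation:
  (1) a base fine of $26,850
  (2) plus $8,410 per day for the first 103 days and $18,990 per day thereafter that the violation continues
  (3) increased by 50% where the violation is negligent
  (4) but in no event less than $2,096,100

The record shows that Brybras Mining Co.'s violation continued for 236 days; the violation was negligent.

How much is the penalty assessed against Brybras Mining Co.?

$5,128,125

First 103 days: 103 × $8,410 = $866,230
Remaining days: (236 − 103) × $18,990 = $2,525,670
Per-day component: $866,230 + $2,525,670 = $3,391,900
Base plus per-day: $26,850 + $3,391,900 = $3,418,750
Enhancement: 50% of $3,418,750 = $1,709,375
Enhanced fine: $3,418,750 + $1,709,375 = $5,128,125
Minimum $2,096,100: $5,128,125 meets the minimum, no increase.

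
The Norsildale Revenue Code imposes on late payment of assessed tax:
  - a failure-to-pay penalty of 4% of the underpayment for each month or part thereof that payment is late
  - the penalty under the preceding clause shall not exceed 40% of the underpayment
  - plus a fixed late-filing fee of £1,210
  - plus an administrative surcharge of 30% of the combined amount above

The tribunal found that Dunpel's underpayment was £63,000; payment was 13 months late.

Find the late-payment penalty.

Accrued rate: 4% × 13 = 52%, capped at 40% → 40%
Failure-to-pay penalty: 40% of £63,000 = £25,200
Penalty before surcharge: £25,200 + £1,210 = £26,410
Administrative surcharge: 30% of £26,410 = £7,923
Total penalty: £26,410 + £7,923 = £34,333

Penalty: £34,333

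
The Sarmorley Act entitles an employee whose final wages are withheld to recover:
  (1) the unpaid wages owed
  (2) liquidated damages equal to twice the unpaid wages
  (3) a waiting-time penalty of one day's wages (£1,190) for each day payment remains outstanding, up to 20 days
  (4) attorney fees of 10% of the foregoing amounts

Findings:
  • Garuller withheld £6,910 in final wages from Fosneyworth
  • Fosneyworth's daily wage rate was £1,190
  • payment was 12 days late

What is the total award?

£38,511

Doubled: 2 × £6,910 = £13,820
Penalty days: min(12, 20) = 12
Waiting-time penalty: 12 × £1,190 = £14,280
Subtotal: £6,910 + £13,820 + £14,280 = £35,010
Attorney fees: 10% of £35,010 = £3,501
Total award: £35,010 + £3,501 = £38,511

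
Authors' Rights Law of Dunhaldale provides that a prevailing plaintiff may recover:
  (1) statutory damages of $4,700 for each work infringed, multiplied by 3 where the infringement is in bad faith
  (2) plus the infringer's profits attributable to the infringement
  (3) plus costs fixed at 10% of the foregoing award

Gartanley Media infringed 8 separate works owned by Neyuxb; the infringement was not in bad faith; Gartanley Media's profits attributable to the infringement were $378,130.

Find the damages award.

$457,303

Statutory damages: 8 × $4,700 = $37,600
Infringement not in bad faith: no ×3 enhancement.
Combined award: $37,600 + $378,130 = $415,730
Costs: 10% of $415,730 = $41,573
Award plus costs: $415,730 + $41,573 = $457,303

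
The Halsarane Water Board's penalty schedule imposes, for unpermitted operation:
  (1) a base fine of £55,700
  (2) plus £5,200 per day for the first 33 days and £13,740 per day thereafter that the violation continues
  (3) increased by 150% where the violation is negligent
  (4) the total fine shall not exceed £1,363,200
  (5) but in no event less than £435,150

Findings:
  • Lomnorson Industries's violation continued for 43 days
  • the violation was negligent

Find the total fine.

£911,750

First 33 days: 33 × £5,200 = £171,600
Remaining days: (43 − 33) × £13,740 = £137,400
Per-day component: £171,600 + £137,400 = £309,000
Base plus per-day: £55,700 + £309,000 = £364,700
Enhancement: 150% of £364,700 = £547,050
Enhanced fine: £364,700 + £547,050 = £911,750
Cap at £1,363,200: £911,750 is within the cap, no reduction.
Minimum £435,150: £911,750 meets the minimum, no increase.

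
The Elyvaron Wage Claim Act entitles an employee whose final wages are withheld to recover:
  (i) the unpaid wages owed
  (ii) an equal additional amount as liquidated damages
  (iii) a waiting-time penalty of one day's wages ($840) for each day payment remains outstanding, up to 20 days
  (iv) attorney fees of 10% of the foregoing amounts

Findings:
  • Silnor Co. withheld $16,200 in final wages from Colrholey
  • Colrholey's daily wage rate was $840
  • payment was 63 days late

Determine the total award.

$54,120

Liquidated damages (equal amount): $16,200
Penalty days: min(63, 20) = 20
Waiting-time penalty: 20 × $840 = $16,800
Subtotal: $16,200 + $16,200 + $16,800 = $49,200
Attorney fees: 10% of $49,200 = $4,920
Total award: $49,200 + $4,920 = $54,120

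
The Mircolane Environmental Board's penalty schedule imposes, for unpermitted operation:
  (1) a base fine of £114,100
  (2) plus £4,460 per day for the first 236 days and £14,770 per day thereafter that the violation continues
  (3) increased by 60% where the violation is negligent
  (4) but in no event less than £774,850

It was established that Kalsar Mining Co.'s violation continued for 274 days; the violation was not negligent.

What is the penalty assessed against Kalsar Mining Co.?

First 236 days: 236 × £4,460 = £1,052,560
Remaining days: (274 − 236) × £14,770 = £561,260
Per-day component: £1,052,560 + £561,260 = £1,613,820
Base plus per-day: £114,100 + £1,613,820 = £1,727,920
The violation was not negligent: no 60% increase.
Minimum £774,850: £1,727,920 meets the minimum, no increase.

£1,727,920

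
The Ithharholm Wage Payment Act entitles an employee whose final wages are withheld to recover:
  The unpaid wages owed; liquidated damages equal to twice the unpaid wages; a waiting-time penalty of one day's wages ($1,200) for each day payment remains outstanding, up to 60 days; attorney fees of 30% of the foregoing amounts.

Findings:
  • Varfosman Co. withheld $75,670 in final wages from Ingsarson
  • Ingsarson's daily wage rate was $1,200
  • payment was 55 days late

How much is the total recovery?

$380,913

Doubled: 2 × $75,670 = $151,340
Penalty days: min(55, 60) = 55
Waiting-time penalty: 55 × $1,200 = $66,000
Subtotal: $75,670 + $151,340 + $66,000 = $293,010
Attorney fees: 30% of $293,010 = $87,903
Total award: $293,010 + $87,903 = $380,913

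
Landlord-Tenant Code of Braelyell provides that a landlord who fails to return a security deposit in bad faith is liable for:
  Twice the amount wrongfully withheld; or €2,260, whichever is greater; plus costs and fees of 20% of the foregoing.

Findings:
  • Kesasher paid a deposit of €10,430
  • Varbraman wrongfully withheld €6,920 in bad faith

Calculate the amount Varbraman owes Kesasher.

€16,608

Doubled: 2 × €6,920 = €13,840
Minimum €2,260: €13,840 meets the minimum, no increase.
Costs and fees: 20% of €13,840 = €2,768
Total recovery: €13,840 + €2,768 = €16,608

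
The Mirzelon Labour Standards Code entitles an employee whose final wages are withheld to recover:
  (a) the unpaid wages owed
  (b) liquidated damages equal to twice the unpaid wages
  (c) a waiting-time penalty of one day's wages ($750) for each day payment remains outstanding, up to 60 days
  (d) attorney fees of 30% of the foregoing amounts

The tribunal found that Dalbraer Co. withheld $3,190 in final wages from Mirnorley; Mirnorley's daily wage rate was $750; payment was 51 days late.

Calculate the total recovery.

$62,166

Doubled: 2 × $3,190 = $6,380
Penalty days: min(51, 60) = 51
Waiting-time penalty: 51 × $750 = $38,250
Subtotal: $3,190 + $6,380 + $38,250 = $47,820
Attorney fees: 30% of $47,820 = $14,346
Total award: $47,820 + $14,346 = $62,166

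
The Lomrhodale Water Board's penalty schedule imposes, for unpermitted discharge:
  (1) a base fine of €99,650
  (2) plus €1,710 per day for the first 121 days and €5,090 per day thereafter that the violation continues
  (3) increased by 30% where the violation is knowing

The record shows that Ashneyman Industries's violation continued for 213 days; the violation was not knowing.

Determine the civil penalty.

€774,840

First 121 days: 121 × €1,710 = €206,910
Remaining days: (213 − 121) × €5,090 = €468,280
Per-day component: €206,910 + €468,280 = €675,190
Base plus per-day: €99,650 + €675,190 = €774,840
The violation was not knowing: no 30% increase.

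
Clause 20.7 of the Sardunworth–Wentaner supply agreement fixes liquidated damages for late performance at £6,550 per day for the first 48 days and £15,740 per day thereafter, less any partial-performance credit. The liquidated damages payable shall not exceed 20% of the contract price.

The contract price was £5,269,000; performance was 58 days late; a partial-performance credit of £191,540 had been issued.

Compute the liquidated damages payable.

First 48 days: 48 × £6,550 = £314,400
Remaining days: (58 − 48) × £15,740 = £157,400
Accrued per-day damages: £314,400 + £157,400 = £471,800
Less partial-performance credit: £471,800 − £191,540 = £280,260
Cap: 20% of £5,269,000 = £1,053,800
Cap at £1,053,800: £280,260 is within the cap, no reduction.

Liquidated damages: £280,260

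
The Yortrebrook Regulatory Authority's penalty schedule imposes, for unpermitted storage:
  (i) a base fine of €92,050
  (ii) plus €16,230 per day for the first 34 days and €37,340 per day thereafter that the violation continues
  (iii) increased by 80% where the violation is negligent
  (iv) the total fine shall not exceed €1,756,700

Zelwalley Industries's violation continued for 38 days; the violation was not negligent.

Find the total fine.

€793,230

First 34 days: 34 × €16,230 = €551,820
Remaining days: (38 − 34) × €37,340 = €149,360
Per-day component: €551,820 + €149,360 = €701,180
Base plus per-day: €92,050 + €701,180 = €793,230
The violation was not negligent: no 80% increase.
Cap at €1,756,700: €793,230 is within the cap, no reduction.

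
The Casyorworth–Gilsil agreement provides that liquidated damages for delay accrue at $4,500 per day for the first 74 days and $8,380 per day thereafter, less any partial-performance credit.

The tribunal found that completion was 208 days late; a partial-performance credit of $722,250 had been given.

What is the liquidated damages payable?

First 74 days: 74 × $4,500 = $333,000
Remaining days: (208 − 74) × $8,380 = $1,122,920
Accrued per-day damages: $333,000 + $1,122,920 = $1,455,920
Less partial-performance credit: $1,455,920 − $722,250 = $733,670

$733,670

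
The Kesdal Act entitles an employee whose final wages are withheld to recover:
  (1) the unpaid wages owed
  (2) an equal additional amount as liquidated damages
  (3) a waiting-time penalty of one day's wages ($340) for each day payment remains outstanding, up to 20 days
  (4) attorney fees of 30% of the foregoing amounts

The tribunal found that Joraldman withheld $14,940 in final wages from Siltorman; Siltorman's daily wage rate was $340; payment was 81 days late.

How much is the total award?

Liquidated damages (equal amount): $14,940
Penalty days: min(81, 20) = 20
Waiting-time penalty: 20 × $340 = $6,800
Subtotal: $14,940 + $14,940 + $6,800 = $36,680
Attorney fees: 30% of $36,680 = $11,004
Total award: $36,680 + $11,004 = $47,684

$47,684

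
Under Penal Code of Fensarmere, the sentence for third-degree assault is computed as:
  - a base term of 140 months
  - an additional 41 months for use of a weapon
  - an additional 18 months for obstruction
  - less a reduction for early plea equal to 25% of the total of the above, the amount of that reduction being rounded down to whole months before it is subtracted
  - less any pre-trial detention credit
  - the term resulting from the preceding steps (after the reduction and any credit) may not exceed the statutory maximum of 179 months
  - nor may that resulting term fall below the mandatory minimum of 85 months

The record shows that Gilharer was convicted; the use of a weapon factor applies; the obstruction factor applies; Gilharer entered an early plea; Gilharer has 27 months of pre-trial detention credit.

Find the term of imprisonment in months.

Use of a weapon enhancement: +41 months
Obstruction enhancement: +18 months
Adjusted term: 140 months + 41 months + 18 months = 199 months
Early plea reduction: 25% of 199 months = 49 months (rounded down)
After reduction: 199 − 49 = 150 months
Less pre-trial detention credit: 150 months − 27 months = 123 months
Cap at 179 months: 123 months is within the cap, no reduction.
Minimum 85 months: 123 months meets the minimum, no increase.

123 months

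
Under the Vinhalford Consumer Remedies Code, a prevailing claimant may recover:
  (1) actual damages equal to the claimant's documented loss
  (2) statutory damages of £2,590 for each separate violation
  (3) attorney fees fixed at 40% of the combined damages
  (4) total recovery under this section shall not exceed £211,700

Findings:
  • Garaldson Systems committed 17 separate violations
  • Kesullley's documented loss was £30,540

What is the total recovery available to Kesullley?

Total recovery: £104,398

Statutory damages: 17 × £2,590 = £44,030
Combined damages: £30,540 + £44,030 = £74,570
Attorney fees: 40% of £74,570 = £29,828
Total before cap: £74,570 + £29,828 = £104,398
Cap at £211,700: £104,398 is within the cap, no reduction.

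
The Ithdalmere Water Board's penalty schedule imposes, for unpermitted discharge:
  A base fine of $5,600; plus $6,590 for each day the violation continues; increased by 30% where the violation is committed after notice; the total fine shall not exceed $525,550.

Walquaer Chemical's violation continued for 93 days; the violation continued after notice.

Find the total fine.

Per-day component: 93 × $6,590 = $612,870
Base plus per-day: $5,600 + $612,870 = $618,470
Enhancement: 30% of $618,470 = $185,541
Enhanced fine: $618,470 + $185,541 = $804,011
Cap at $525,550: $804,011 exceeds the cap → $525,550

$525,550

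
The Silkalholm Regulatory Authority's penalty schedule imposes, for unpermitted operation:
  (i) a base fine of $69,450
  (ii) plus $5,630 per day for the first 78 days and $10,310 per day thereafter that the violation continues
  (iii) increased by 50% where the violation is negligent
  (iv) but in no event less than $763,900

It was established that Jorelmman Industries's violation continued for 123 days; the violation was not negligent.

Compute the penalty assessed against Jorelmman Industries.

$972,540

First 78 days: 78 × $5,630 = $439,140
Remaining days: (123 − 78) × $10,310 = $463,950
Per-day component: $439,140 + $463,950 = $903,090
Base plus per-day: $69,450 + $903,090 = $972,540
The violation was not negligent: no 50% increase.
Minimum $763,900: $972,540 meets the minimum, no increase.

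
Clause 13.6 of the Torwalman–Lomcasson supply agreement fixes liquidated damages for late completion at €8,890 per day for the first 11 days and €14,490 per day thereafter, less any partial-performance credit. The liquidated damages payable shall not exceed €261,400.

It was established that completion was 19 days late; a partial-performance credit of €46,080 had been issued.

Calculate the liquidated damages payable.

First 11 days: 11 × €8,890 = €97,790
Remaining days: (19 − 11) × €14,490 = €115,920
Accrued per-day damages: €97,790 + €115,920 = €213,710
Less partial-performance credit: €213,710 − €46,080 = €167,630
Cap at €261,400: €167,630 is within the cap, no reduction.

€167,630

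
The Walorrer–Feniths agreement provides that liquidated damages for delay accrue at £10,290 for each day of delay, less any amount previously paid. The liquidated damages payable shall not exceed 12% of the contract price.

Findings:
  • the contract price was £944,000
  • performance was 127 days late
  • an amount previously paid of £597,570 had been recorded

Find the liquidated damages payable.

£113,280

Per-day damages: 127 × £10,290 = £1,306,830
Less amount previously paid: £1,306,830 − £597,570 = £709,260
Cap: 12% of £944,000 = £113,280
Cap at £113,280: £709,260 exceeds the cap → £113,280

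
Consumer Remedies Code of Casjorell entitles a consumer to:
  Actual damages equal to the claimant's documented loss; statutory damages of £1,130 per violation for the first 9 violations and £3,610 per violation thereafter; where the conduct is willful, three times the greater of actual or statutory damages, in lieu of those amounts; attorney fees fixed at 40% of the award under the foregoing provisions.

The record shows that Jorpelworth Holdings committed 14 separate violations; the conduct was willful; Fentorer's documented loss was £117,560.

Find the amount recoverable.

First 9 violations: 9 × £1,130 = £10,170
Remaining violations: (14 − 9) × £3,610 = £18,050
Statutory damages: £10,170 + £18,050 = £28,220
Greater of actual damages (£117,560) or statutory damages (£28,220): £117,560
Trebled: 3 × £117,560 = £352,680
Attorney fees: 40% of £352,680 = £141,072
Total recovery: £352,680 + £141,072 = £493,752

£493,752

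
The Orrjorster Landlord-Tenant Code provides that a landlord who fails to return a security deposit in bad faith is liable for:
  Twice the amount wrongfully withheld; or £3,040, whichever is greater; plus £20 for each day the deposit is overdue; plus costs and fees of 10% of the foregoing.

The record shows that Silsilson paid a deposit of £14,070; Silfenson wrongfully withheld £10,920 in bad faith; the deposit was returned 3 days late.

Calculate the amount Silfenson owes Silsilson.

£24,090

Doubled: 2 × £10,920 = £21,840
Minimum £3,040: £21,840 meets the minimum, no increase.
Late-return penalty: 3 × £20 = £60
Damages plus late penalty: £21,840 + £60 = £21,900
Costs and fees: 10% of £21,900 = £2,190
Total recovery: £21,900 + £2,190 = £24,090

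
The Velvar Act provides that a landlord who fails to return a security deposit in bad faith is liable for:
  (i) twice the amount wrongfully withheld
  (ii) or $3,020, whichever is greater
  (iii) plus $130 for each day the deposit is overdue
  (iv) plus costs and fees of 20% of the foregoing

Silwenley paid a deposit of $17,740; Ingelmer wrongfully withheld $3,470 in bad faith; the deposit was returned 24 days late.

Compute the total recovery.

Doubled: 2 × $3,470 = $6,940
Minimum $3,020: $6,940 meets the minimum, no increase.
Late-return penalty: 24 × $130 = $3,120
Damages plus late penalty: $6,940 + $3,120 = $10,060
Costs and fees: 20% of $10,060 = $2,012
Total recovery: $10,060 + $2,012 = $12,072

Recovery: $12,072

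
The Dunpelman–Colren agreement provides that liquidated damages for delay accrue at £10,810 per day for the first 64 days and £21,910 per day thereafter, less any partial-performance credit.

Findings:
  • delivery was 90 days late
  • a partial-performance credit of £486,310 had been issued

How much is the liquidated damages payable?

£775,190

First 64 days: 64 × £10,810 = £691,840
Remaining days: (90 − 64) × £21,910 = £569,660
Accrued per-day damages: £691,840 + £569,660 = £1,261,500
Less partial-performance credit: £1,261,500 − £486,310 = £775,190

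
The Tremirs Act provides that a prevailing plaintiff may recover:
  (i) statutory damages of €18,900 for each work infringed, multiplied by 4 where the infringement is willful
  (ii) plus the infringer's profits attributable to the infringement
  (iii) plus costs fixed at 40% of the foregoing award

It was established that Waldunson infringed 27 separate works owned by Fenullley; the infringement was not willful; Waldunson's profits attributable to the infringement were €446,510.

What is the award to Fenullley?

Statutory damages: 27 × €18,900 = €510,300
Infringement not willful: no ×4 enhancement.
Combined award: €510,300 + €446,510 = €956,810
Costs: 40% of €956,810 = €382,724
Award plus costs: €956,810 + €382,724 = €1,339,534

€1,339,534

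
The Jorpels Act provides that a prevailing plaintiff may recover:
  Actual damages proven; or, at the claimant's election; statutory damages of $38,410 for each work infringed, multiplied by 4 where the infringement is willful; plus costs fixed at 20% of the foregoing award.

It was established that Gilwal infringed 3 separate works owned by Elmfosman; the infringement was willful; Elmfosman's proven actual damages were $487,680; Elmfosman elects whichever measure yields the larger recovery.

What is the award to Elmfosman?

Statutory damages: 3 × $38,410 = $115,230
Multiplied by 4: 4 × $115,230 = $460,920
Greater of actual damages ($487,680) or enhanced statutory damages ($460,920): $487,680
Costs: 20% of $487,680 = $97,536
Award plus costs: $487,680 + $97,536 = $585,216

$585,216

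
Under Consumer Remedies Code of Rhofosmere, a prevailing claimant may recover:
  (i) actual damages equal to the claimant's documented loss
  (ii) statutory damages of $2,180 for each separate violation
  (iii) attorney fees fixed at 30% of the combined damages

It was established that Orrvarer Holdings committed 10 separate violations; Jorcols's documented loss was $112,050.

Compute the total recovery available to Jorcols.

Statutory damages: 10 × $2,180 = $21,800
Combined damages: $112,050 + $21,800 = $133,850
Attorney fees: 30% of $133,850 = $40,155
Total recovery: $133,850 + $40,155 = $174,005

$174,005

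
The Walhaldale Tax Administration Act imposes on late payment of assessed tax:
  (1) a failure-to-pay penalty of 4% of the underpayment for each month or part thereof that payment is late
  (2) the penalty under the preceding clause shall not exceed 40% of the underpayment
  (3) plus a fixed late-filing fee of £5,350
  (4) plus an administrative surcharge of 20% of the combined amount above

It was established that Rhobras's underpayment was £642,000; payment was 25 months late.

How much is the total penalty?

£314,580

Accrued rate: 4% × 25 = 100%, capped at 40% → 40%
Failure-to-pay penalty: 40% of £642,000 = £256,800
Penalty before surcharge: £256,800 + £5,350 = £262,150
Administrative surcharge: 20% of £262,150 = £52,430
Total penalty: £262,150 + £52,430 = £314,580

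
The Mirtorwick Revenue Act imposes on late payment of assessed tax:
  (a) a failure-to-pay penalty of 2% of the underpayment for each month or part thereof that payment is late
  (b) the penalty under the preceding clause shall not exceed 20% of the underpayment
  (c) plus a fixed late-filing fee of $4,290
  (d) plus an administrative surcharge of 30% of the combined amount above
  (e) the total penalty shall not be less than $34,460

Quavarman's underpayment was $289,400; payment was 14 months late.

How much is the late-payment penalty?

Accrued rate: 2% × 14 = 28%, capped at 20% → 20%
Failure-to-pay penalty: 20% of $289,400 = $57,880
Penalty before surcharge: $57,880 + $4,290 = $62,170
Administrative surcharge: 30% of $62,170 = $18,651
Total penalty: $62,170 + $18,651 = $80,821
Minimum $34,460: $80,821 meets the minimum, no increase.

$80,821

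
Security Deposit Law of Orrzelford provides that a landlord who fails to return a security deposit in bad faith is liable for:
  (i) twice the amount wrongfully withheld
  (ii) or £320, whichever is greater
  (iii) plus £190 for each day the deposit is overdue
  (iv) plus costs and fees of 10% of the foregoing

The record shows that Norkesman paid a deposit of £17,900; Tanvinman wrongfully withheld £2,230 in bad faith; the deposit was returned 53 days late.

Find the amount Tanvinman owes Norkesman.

£15,983

Doubled: 2 × £2,230 = £4,460
Minimum £320: £4,460 meets the minimum, no increase.
Late-return penalty: 53 × £190 = £10,070
Damages plus late penalty: £4,460 + £10,070 = £14,530
Costs and fees: 10% of £14,530 = £1,453
Total recovery: £14,530 + £1,453 = £15,983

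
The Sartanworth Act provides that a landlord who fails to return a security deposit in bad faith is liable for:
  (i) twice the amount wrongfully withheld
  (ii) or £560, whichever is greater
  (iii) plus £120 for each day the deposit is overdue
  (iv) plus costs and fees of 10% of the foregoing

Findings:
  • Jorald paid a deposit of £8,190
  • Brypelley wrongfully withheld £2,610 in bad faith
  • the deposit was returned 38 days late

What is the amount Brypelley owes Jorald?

Doubled: 2 × £2,610 = £5,220
Minimum £560: £5,220 meets the minimum, no increase.
Late-return penalty: 38 × £120 = £4,560
Damages plus late penalty: £5,220 + £4,560 = £9,780
Costs and fees: 10% of £9,780 = £978
Total recovery: £9,780 + £978 = £10,758

£10,758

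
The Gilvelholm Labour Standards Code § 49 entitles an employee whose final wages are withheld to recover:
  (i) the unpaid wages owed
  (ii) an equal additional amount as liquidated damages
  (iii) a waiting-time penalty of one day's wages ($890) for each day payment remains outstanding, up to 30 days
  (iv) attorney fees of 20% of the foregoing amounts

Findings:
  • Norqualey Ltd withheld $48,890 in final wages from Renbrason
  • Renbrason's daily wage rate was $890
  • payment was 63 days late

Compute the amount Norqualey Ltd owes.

$149,376

Liquidated damages (equal amount): $48,890
Penalty days: min(63, 30) = 30
Waiting-time penalty: 30 × $890 = $26,700
Subtotal: $48,890 + $48,890 + $26,700 = $124,480
Attorney fees: 20% of $124,480 = $24,896
Total award: $124,480 + $24,896 = $149,376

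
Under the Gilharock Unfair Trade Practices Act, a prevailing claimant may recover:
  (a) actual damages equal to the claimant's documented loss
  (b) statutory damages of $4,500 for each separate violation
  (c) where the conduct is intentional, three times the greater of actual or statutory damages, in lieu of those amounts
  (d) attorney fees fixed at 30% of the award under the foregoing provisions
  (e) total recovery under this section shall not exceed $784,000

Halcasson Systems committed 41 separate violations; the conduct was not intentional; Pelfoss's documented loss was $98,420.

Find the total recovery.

Statutory damages: 41 × $4,500 = $184,500
Conduct not intentional: the in-lieu enhancement does not apply.
Actual plus statutory damages: $98,420 + $184,500 = $282,920
Attorney fees: 30% of $282,920 = $84,876
Total before cap: $282,920 + $84,876 = $367,796
Cap at $784,000: $367,796 is within the cap, no reduction.

$367,796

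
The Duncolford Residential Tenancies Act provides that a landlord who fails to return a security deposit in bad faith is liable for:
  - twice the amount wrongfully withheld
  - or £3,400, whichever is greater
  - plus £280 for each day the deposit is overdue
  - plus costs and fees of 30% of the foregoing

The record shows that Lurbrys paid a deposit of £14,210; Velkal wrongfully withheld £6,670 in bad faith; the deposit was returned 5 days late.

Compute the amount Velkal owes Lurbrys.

Doubled: 2 × £6,670 = £13,340
Minimum £3,400: £13,340 meets the minimum, no increase.
Late-return penalty: 5 × £280 = £1,400
Damages plus late penalty: £13,340 + £1,400 = £14,740
Costs and fees: 30% of £14,740 = £4,422
Total recovery: £14,740 + £4,422 = £19,162

Recovery: £19,162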